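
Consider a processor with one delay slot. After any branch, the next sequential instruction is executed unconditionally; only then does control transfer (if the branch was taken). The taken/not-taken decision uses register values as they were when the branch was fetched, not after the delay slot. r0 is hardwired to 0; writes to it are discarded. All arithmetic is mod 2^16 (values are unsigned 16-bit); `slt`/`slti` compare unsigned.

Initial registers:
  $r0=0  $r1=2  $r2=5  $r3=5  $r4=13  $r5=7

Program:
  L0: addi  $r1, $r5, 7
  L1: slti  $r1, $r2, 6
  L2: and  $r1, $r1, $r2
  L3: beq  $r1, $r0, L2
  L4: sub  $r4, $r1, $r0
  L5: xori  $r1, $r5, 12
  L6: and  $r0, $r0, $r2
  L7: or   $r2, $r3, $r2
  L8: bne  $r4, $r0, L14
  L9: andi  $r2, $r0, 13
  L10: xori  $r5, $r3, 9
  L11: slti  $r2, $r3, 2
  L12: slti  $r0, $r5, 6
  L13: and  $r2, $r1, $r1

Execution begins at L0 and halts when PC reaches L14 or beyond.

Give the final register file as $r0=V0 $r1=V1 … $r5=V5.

#0 addi  $r1, $r5, 7 ; 0/14/5/5/13/7
#1 slti  $r1, $r2, 6 ; 0/1/5/5/13/7
#2 and  $r1, $r1, $r2 ; 0/1/5/5/13/7
#3 beq  $r1, $r0, L2 ; 0/1/5/5/13/7 ; →fallthru
#4 sub  $r4, $r1, $r0 ; 0/1/5/5/1/7
#5 xori  $r1, $r5, 12 ; 0/11/5/5/1/7
#6 and  $r0, $r0, $r2 ; 0/11/5/5/1/7
#7 or   $r2, $r3, $r2 ; 0/11/5/5/1/7
#8 bne  $r4, $r0, L14 ; 0/11/5/5/1/7 ; →target
#9 andi  $r2, $r0, 13 ; 0/11/0/5/1/7

$r0=0 $r1=11 $r2=0 $r3=5 $r4=1 $r5=7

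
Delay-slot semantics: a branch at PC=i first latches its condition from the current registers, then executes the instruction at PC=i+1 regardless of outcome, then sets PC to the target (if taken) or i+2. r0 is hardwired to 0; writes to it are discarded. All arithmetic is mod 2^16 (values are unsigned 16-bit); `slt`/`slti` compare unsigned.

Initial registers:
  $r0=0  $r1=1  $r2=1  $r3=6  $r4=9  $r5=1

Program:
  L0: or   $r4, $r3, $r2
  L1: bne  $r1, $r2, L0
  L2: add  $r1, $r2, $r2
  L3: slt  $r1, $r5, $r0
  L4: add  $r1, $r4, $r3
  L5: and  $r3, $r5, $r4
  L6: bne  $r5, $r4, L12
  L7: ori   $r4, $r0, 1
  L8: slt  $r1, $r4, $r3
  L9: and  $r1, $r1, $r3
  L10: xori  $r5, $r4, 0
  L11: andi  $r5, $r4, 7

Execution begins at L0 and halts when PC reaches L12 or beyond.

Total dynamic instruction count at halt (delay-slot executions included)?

PC=0  or   $r4, $r3, $r2     | $r0=0 $r1=1 $r2=1 $r3=6 $r4=7 $r5=1
PC=1  bne  $r1, $r2, L0      | $r0=0 $r1=1 $r2=1 $r3=6 $r4=7 $r5=1  [not taken]
PC=2  add  $r1, $r2, $r2     | $r0=0 $r1=2 $r2=1 $r3=6 $r4=7 $r5=1
PC=3  slt  $r1, $r5, $r0     | $r0=0 $r1=0 $r2=1 $r3=6 $r4=7 $r5=1
PC=4  add  $r1, $r4, $r3     | $r0=0 $r1=13 $r2=1 $r3=6 $r4=7 $r5=1
PC=5  and  $r3, $r5, $r4     | $r0=0 $r1=13 $r2=1 $r3=1 $r4=7 $r5=1
PC=6  bne  $r5, $r4, L12     | $r0=0 $r1=13 $r2=1 $r3=1 $r4=7 $r5=1  [TAKEN]
PC=7  ori   $r4, $r0, 1      | $r0=0 $r1=13 $r2=1 $r3=1 $r4=1 $r5=1

8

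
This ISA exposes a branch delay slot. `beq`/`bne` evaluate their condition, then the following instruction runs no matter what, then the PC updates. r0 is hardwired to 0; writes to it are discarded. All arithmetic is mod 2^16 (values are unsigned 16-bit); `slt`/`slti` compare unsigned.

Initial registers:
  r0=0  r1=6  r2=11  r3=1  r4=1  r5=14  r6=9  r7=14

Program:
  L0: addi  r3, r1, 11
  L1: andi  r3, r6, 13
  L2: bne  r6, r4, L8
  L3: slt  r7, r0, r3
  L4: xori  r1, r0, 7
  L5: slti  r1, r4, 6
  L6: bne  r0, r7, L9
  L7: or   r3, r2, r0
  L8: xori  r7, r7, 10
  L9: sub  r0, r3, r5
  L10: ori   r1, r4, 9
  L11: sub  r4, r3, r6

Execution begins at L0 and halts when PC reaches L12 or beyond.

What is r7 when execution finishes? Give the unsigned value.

#0 addi  r3, r1, 11 ; 0/6/11/17/1/14/9/14
#1 andi  r3, r6, 13 ; 0/6/11/9/1/14/9/14
#2 bne  r6, r4, L8 ; 0/6/11/9/1/14/9/14 ; →target
#3 slt  r7, r0, r3 ; 0/6/11/9/1/14/9/1
#8 xori  r7, r7, 10 ; 0/6/11/9/1/14/9/11
#9 sub  r0, r3, r5 ; 0/6/11/9/1/14/9/11
#10 ori   r1, r4, 9 ; 0/9/11/9/1/14/9/11
#11 sub  r4, r3, r6 ; 0/9/11/9/0/14/9/11

11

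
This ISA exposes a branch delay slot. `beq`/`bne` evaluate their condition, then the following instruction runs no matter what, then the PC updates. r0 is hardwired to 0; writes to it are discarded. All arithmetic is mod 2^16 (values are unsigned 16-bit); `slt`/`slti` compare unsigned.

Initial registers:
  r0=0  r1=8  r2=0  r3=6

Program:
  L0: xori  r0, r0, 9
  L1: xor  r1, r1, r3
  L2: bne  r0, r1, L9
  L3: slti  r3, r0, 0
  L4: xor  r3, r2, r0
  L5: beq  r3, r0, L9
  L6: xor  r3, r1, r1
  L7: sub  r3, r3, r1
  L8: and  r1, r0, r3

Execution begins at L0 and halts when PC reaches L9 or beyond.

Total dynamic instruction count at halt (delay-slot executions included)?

4

#0 xori  r0, r0, 9 ; 0/8/0/6
#1 xor  r1, r1, r3 ; 0/14/0/6
#2 bne  r0, r1, L9 ; 0/14/0/6 ; →target
#3 slti  r3, r0, 0 ; 0/14/0/0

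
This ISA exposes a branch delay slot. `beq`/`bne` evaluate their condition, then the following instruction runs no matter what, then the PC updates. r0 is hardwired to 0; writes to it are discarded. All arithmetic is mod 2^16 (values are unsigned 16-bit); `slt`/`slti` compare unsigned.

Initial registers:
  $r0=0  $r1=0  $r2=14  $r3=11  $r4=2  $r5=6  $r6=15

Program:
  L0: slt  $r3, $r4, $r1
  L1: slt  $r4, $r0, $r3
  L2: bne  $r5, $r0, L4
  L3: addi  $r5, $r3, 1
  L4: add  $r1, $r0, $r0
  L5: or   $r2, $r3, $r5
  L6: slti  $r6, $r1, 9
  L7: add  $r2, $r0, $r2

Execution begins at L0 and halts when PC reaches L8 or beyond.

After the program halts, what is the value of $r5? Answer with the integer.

  step pc=0: slt  $r3, $r4, $r1  regs=(0,0,14,0,2,6,15)
  step pc=1: slt  $r4, $r0, $r3  regs=(0,0,14,0,0,6,15)
  step pc=2: bne  $r5, $r0, L4  cond=T  regs=(0,0,14,0,0,6,15)
  step pc=3: addi  $r5, $r3, 1  regs=(0,0,14,0,0,1,15)
  step pc=4: add  $r1, $r0, $r0  regs=(0,0,14,0,0,1,15)
  step pc=5: or   $r2, $r3, $r5  regs=(0,0,1,0,0,1,15)
  step pc=6: slti  $r6, $r1, 9  regs=(0,0,1,0,0,1,1)
  step pc=7: add  $r2, $r0, $r2  regs=(0,0,1,0,0,1,1)

1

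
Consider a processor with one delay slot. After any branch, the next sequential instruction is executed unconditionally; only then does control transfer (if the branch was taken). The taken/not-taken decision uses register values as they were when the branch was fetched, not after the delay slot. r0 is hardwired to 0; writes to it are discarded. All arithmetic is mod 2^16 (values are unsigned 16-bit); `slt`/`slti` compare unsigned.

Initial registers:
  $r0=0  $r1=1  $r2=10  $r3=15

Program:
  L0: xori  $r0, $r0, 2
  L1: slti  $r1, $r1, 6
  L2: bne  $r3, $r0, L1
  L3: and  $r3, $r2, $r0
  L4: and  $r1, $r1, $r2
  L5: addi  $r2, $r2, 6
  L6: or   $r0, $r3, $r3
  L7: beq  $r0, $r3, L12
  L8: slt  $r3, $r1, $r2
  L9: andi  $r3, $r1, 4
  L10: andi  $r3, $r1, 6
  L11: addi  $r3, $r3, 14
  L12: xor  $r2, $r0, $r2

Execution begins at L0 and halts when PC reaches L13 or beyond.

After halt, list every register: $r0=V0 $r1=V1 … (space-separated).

$r0=0 $r1=0 $r2=16 $r3=1

PC=0  xori  $r0, $r0, 2      | $r0=0 $r1=1 $r2=10 $r3=15
PC=1  slti  $r1, $r1, 6      | $r0=0 $r1=1 $r2=10 $r3=15
PC=2  bne  $r3, $r0, L1      | $r0=0 $r1=1 $r2=10 $r3=15  [TAKEN]
PC=3  and  $r3, $r2, $r0     | $r0=0 $r1=1 $r2=10 $r3=0
PC=1  slti  $r1, $r1, 6      | $r0=0 $r1=1 $r2=10 $r3=0
PC=2  bne  $r3, $r0, L1      | $r0=0 $r1=1 $r2=10 $r3=0  [not taken]
PC=3  and  $r3, $r2, $r0     | $r0=0 $r1=1 $r2=10 $r3=0
PC=4  and  $r1, $r1, $r2     | $r0=0 $r1=0 $r2=10 $r3=0
PC=5  addi  $r2, $r2, 6      | $r0=0 $r1=0 $r2=16 $r3=0
PC=6  or   $r0, $r3, $r3     | $r0=0 $r1=0 $r2=16 $r3=0
PC=7  beq  $r0, $r3, L12     | $r0=0 $r1=0 $r2=16 $r3=0  [TAKEN]
PC=8  slt  $r3, $r1, $r2     | $r0=0 $r1=0 $r2=16 $r3=1
PC=12 xor  $r2, $r0, $r2     | $r0=0 $r1=0 $r2=16 $r3=1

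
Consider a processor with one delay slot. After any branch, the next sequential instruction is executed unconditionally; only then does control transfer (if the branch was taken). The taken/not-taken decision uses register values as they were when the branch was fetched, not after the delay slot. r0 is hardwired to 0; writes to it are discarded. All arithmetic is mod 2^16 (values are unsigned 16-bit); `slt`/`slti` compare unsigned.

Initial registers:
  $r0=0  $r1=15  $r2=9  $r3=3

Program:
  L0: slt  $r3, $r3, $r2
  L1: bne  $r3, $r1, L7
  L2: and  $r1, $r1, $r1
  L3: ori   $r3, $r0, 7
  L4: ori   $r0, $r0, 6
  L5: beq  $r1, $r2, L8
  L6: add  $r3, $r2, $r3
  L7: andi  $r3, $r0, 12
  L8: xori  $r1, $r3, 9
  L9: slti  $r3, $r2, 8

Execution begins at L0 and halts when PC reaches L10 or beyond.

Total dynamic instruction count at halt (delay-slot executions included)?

6

#0 slt  $r3, $r3, $r2 ; 0/15/9/1
#1 bne  $r3, $r1, L7 ; 0/15/9/1 ; →target
#2 and  $r1, $r1, $r1 ; 0/15/9/1
#7 andi  $r3, $r0, 12 ; 0/15/9/0
#8 xori  $r1, $r3, 9 ; 0/9/9/0
#9 slti  $r3, $r2, 8 ; 0/9/9/0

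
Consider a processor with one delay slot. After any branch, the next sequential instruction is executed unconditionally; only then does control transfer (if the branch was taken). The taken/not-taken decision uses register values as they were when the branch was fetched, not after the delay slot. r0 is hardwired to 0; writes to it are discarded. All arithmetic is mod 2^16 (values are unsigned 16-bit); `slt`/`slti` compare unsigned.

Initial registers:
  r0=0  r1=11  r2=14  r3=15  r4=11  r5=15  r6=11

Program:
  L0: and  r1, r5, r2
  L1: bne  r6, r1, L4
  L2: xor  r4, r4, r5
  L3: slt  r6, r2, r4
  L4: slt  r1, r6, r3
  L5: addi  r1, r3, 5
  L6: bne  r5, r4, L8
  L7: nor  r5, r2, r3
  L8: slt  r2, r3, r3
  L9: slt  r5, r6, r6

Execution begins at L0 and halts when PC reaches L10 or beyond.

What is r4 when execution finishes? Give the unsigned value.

  step pc=0: and  r1, r5, r2  regs=(0,14,14,15,11,15,11)
  step pc=1: bne  r6, r1, L4  cond=T  regs=(0,14,14,15,11,15,11)
  step pc=2: xor  r4, r4, r5  regs=(0,14,14,15,4,15,11)
  step pc=4: slt  r1, r6, r3  regs=(0,1,14,15,4,15,11)
  step pc=5: addi  r1, r3, 5  regs=(0,20,14,15,4,15,11)
  step pc=6: bne  r5, r4, L8  cond=T  regs=(0,20,14,15,4,15,11)
  step pc=7: nor  r5, r2, r3  regs=(0,20,14,15,4,65520,11)
  step pc=8: slt  r2, r3, r3  regs=(0,20,0,15,4,65520,11)
  step pc=9: slt  r5, r6, r6  regs=(0,20,0,15,4,0,11)

4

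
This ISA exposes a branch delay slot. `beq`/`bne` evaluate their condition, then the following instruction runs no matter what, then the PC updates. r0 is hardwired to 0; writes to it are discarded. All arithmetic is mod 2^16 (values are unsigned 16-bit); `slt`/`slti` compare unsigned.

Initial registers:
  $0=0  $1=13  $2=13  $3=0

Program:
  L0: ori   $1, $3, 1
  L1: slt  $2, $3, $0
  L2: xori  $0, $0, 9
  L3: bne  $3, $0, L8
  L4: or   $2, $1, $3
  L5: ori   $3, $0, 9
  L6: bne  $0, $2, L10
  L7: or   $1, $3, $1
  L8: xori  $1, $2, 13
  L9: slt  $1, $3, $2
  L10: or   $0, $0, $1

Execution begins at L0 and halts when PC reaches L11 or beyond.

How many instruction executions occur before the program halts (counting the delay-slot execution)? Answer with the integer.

9

  step pc=0: ori   $1, $3, 1  regs=(0,1,13,0)
  step pc=1: slt  $2, $3, $0  regs=(0,1,0,0)
  step pc=2: xori  $0, $0, 9  regs=(0,1,0,0)
  step pc=3: bne  $3, $0, L8  cond=F  regs=(0,1,0,0)
  step pc=4: or   $2, $1, $3  regs=(0,1,1,0)
  step pc=5: ori   $3, $0, 9  regs=(0,1,1,9)
  step pc=6: bne  $0, $2, L10  cond=T  regs=(0,1,1,9)
  step pc=7: or   $1, $3, $1  regs=(0,9,1,9)
  step pc=10: or   $0, $0, $1  regs=(0,9,1,9)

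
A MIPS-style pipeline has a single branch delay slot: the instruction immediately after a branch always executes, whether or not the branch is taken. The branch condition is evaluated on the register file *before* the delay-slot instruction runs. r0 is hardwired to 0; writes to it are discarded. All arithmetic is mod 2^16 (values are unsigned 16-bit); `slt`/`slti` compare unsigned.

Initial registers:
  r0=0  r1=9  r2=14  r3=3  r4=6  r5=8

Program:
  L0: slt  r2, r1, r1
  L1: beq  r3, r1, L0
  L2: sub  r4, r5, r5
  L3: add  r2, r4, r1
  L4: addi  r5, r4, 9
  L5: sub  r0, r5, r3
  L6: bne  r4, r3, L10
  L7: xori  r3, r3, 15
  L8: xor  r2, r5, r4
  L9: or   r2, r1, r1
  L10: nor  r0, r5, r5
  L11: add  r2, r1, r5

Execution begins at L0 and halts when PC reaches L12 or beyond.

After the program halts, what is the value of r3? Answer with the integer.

12

#0 slt  r2, r1, r1 ; 0/9/0/3/6/8
#1 beq  r3, r1, L0 ; 0/9/0/3/6/8 ; →fallthru
#2 sub  r4, r5, r5 ; 0/9/0/3/0/8
#3 add  r2, r4, r1 ; 0/9/9/3/0/8
#4 addi  r5, r4, 9 ; 0/9/9/3/0/9
#5 sub  r0, r5, r3 ; 0/9/9/3/0/9
#6 bne  r4, r3, L10 ; 0/9/9/3/0/9 ; →target
#7 xori  r3, r3, 15 ; 0/9/9/12/0/9
#10 nor  r0, r5, r5 ; 0/9/9/12/0/9
#11 add  r2, r1, r5 ; 0/9/18/12/0/9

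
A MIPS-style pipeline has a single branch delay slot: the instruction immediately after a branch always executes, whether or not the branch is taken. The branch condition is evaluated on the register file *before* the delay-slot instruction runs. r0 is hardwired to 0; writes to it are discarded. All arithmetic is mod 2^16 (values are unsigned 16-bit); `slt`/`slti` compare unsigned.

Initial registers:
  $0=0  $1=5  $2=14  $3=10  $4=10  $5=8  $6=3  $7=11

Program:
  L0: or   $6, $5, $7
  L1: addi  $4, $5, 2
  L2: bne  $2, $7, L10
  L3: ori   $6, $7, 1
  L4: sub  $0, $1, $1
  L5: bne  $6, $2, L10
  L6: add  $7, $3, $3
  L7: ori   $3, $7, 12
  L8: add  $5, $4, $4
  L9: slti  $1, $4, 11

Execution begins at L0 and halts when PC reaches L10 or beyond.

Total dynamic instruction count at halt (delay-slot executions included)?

4

[0] or   $6, $5, $7  →  {$0:0, $1:5, $2:14, $3:10, $4:10, $5:8, $6:11, $7:11}
[1] addi  $4, $5, 2  →  {$0:0, $1:5, $2:14, $3:10, $4:10, $5:8, $6:11, $7:11}
[2] bne  $2, $7, L10  →  {$0:0, $1:5, $2:14, $3:10, $4:10, $5:8, $6:11, $7:11}  ⟨branch taken⟩
[3] ori   $6, $7, 1  →  {$0:0, $1:5, $2:14, $3:10, $4:10, $5:8, $6:11, $7:11}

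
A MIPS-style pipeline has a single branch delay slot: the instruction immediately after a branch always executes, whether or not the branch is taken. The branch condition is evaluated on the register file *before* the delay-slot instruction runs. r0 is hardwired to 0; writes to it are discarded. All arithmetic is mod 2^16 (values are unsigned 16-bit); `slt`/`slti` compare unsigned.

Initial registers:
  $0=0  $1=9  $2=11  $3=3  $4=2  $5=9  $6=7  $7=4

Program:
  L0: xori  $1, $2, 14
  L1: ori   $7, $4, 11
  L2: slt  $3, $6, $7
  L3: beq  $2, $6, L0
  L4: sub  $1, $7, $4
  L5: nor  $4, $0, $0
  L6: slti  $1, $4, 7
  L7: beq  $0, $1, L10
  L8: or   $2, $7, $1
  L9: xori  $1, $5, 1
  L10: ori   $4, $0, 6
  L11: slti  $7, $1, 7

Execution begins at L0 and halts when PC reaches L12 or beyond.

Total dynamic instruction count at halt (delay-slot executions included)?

[0] xori  $1, $2, 14  →  {$0:0, $1:5, $2:11, $3:3, $4:2, $5:9, $6:7, $7:4}
[1] ori   $7, $4, 11  →  {$0:0, $1:5, $2:11, $3:3, $4:2, $5:9, $6:7, $7:11}
[2] slt  $3, $6, $7  →  {$0:0, $1:5, $2:11, $3:1, $4:2, $5:9, $6:7, $7:11}
[3] beq  $2, $6, L0  →  {$0:0, $1:5, $2:11, $3:1, $4:2, $5:9, $6:7, $7:11}  ⟨branch fallthrough⟩
[4] sub  $1, $7, $4  →  {$0:0, $1:9, $2:11, $3:1, $4:2, $5:9, $6:7, $7:11}
[5] nor  $4, $0, $0  →  {$0:0, $1:9, $2:11, $3:1, $4:65535, $5:9, $6:7, $7:11}
[6] slti  $1, $4, 7  →  {$0:0, $1:0, $2:11, $3:1, $4:65535, $5:9, $6:7, $7:11}
[7] beq  $0, $1, L10  →  {$0:0, $1:0, $2:11, $3:1, $4:65535, $5:9, $6:7, $7:11}  ⟨branch taken⟩
[8] or   $2, $7, $1  →  {$0:0, $1:0, $2:11, $3:1, $4:65535, $5:9, $6:7, $7:11}
[10] ori   $4, $0, 6  →  {$0:0, $1:0, $2:11, $3:1, $4:6, $5:9, $6:7, $7:11}
[11] slti  $7, $1, 7  →  {$0:0, $1:0, $2:11, $3:1, $4:6, $5:9, $6:7, $7:1}

11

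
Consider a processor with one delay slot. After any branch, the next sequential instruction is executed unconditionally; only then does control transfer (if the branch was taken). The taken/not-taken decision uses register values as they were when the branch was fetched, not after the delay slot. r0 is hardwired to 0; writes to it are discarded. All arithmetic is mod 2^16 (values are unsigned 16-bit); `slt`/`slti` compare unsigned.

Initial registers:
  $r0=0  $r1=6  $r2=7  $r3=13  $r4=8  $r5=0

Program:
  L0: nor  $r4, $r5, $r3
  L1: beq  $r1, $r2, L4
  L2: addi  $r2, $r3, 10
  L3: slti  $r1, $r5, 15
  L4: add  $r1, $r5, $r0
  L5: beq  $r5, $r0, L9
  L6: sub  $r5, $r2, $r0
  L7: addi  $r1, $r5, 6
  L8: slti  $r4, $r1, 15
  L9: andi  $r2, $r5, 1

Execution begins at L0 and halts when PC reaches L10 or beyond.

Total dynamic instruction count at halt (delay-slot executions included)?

8

PC=0  nor  $r4, $r5, $r3     | $r0=0 $r1=6 $r2=7 $r3=13 $r4=65522 $r5=0
PC=1  beq  $r1, $r2, L4      | $r0=0 $r1=6 $r2=7 $r3=13 $r4=65522 $r5=0  [not taken]
PC=2  addi  $r2, $r3, 10     | $r0=0 $r1=6 $r2=23 $r3=13 $r4=65522 $r5=0
PC=3  slti  $r1, $r5, 15     | $r0=0 $r1=1 $r2=23 $r3=13 $r4=65522 $r5=0
PC=4  add  $r1, $r5, $r0     | $r0=0 $r1=0 $r2=23 $r3=13 $r4=65522 $r5=0
PC=5  beq  $r5, $r0, L9      | $r0=0 $r1=0 $r2=23 $r3=13 $r4=65522 $r5=0  [TAKEN]
PC=6  sub  $r5, $r2, $r0     | $r0=0 $r1=0 $r2=23 $r3=13 $r4=65522 $r5=23
PC=9  andi  $r2, $r5, 1      | $r0=0 $r1=0 $r2=1 $r3=13 $r4=65522 $r5=23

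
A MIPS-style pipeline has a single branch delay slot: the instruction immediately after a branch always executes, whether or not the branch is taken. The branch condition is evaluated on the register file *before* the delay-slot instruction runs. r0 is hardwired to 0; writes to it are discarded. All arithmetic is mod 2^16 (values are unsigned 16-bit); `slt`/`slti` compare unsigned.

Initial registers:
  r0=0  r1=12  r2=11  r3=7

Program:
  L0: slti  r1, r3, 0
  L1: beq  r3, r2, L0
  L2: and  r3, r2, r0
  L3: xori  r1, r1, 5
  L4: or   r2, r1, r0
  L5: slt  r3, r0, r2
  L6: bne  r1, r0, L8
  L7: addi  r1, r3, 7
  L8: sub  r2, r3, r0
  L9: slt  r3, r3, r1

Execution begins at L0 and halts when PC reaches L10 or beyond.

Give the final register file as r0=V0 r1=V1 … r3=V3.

r0=0 r1=8 r2=1 r3=1

#0 slti  r1, r3, 0 ; 0/0/11/7
#1 beq  r3, r2, L0 ; 0/0/11/7 ; →fallthru
#2 and  r3, r2, r0 ; 0/0/11/0
#3 xori  r1, r1, 5 ; 0/5/11/0
#4 or   r2, r1, r0 ; 0/5/5/0
#5 slt  r3, r0, r2 ; 0/5/5/1
#6 bne  r1, r0, L8 ; 0/5/5/1 ; →target
#7 addi  r1, r3, 7 ; 0/8/5/1
#8 sub  r2, r3, r0 ; 0/8/1/1
#9 slt  r3, r3, r1 ; 0/8/1/1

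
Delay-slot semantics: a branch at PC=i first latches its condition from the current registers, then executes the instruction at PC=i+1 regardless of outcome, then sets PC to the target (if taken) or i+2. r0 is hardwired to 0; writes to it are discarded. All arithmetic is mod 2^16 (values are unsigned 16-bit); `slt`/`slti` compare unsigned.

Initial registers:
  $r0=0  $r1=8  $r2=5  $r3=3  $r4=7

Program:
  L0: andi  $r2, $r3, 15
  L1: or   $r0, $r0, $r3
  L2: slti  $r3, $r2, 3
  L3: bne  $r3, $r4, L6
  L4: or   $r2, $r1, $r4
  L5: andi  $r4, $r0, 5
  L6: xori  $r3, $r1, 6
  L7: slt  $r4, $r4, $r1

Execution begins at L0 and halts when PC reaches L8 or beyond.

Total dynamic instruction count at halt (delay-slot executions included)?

7

  step pc=0: andi  $r2, $r3, 15  regs=(0,8,3,3,7)
  step pc=1: or   $r0, $r0, $r3  regs=(0,8,3,3,7)
  step pc=2: slti  $r3, $r2, 3  regs=(0,8,3,0,7)
  step pc=3: bne  $r3, $r4, L6  cond=T  regs=(0,8,3,0,7)
  step pc=4: or   $r2, $r1, $r4  regs=(0,8,15,0,7)
  step pc=6: xori  $r3, $r1, 6  regs=(0,8,15,14,7)
  step pc=7: slt  $r4, $r4, $r1  regs=(0,8,15,14,1)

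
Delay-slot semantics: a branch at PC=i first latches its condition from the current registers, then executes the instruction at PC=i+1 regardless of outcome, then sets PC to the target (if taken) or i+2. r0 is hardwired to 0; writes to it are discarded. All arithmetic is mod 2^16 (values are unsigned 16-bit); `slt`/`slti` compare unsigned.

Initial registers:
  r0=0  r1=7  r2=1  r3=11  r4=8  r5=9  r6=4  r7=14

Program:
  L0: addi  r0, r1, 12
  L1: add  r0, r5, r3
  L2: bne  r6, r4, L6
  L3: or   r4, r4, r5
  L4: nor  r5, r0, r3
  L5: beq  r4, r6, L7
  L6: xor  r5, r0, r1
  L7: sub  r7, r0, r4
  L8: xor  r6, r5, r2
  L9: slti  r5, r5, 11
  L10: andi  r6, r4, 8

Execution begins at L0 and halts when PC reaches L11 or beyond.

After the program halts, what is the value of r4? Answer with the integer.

PC=0  addi  r0, r1, 12       | r0=0 r1=7 r2=1 r3=11 r4=8 r5=9 r6=4 r7=14
PC=1  add  r0, r5, r3        | r0=0 r1=7 r2=1 r3=11 r4=8 r5=9 r6=4 r7=14
PC=2  bne  r6, r4, L6        | r0=0 r1=7 r2=1 r3=11 r4=8 r5=9 r6=4 r7=14  [TAKEN]
PC=3  or   r4, r4, r5        | r0=0 r1=7 r2=1 r3=11 r4=9 r5=9 r6=4 r7=14
PC=6  xor  r5, r0, r1        | r0=0 r1=7 r2=1 r3=11 r4=9 r5=7 r6=4 r7=14
PC=7  sub  r7, r0, r4        | r0=0 r1=7 r2=1 r3=11 r4=9 r5=7 r6=4 r7=65527
PC=8  xor  r6, r5, r2        | r0=0 r1=7 r2=1 r3=11 r4=9 r5=7 r6=6 r7=65527
PC=9  slti  r5, r5, 11       | r0=0 r1=7 r2=1 r3=11 r4=9 r5=1 r6=6 r7=65527
PC=10 andi  r6, r4, 8        | r0=0 r1=7 r2=1 r3=11 r4=9 r5=1 r6=8 r7=65527

9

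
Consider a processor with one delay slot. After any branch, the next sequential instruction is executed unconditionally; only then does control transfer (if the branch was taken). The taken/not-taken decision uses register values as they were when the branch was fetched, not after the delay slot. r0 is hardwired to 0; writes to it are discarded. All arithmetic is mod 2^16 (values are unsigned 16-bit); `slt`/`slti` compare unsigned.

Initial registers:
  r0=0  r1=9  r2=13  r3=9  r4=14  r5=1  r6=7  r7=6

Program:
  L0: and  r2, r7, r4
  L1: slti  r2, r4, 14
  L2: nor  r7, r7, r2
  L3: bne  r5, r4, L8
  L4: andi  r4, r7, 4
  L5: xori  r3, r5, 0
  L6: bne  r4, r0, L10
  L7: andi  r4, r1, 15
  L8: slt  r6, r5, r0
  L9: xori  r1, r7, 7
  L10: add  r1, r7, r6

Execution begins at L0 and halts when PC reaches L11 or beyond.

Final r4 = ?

#0 and  r2, r7, r4 ; 0/9/6/9/14/1/7/6
#1 slti  r2, r4, 14 ; 0/9/0/9/14/1/7/6
#2 nor  r7, r7, r2 ; 0/9/0/9/14/1/7/65529
#3 bne  r5, r4, L8 ; 0/9/0/9/14/1/7/65529 ; →target
#4 andi  r4, r7, 4 ; 0/9/0/9/0/1/7/65529
#8 slt  r6, r5, r0 ; 0/9/0/9/0/1/0/65529
#9 xori  r1, r7, 7 ; 0/65534/0/9/0/1/0/65529
#10 add  r1, r7, r6 ; 0/65529/0/9/0/1/0/65529

0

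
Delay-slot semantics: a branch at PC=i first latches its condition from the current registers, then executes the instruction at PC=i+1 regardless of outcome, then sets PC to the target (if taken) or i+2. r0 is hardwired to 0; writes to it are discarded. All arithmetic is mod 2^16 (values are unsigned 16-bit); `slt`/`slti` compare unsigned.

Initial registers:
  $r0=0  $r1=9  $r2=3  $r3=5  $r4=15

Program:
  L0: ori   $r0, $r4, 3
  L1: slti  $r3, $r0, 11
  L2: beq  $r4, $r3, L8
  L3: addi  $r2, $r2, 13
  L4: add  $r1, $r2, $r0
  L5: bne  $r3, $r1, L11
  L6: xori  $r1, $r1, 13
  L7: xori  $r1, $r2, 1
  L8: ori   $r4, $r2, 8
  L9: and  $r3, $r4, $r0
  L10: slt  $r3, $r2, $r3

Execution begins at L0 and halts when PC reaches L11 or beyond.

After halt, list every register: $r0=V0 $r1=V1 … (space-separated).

#0 ori   $r0, $r4, 3 ; 0/9/3/5/15
#1 slti  $r3, $r0, 11 ; 0/9/3/1/15
#2 beq  $r4, $r3, L8 ; 0/9/3/1/15 ; →fallthru
#3 addi  $r2, $r2, 13 ; 0/9/16/1/15
#4 add  $r1, $r2, $r0 ; 0/16/16/1/15
#5 bne  $r3, $r1, L11 ; 0/16/16/1/15 ; →target
#6 xori  $r1, $r1, 13 ; 0/29/16/1/15

$r0=0 $r1=29 $r2=16 $r3=1 $r4=15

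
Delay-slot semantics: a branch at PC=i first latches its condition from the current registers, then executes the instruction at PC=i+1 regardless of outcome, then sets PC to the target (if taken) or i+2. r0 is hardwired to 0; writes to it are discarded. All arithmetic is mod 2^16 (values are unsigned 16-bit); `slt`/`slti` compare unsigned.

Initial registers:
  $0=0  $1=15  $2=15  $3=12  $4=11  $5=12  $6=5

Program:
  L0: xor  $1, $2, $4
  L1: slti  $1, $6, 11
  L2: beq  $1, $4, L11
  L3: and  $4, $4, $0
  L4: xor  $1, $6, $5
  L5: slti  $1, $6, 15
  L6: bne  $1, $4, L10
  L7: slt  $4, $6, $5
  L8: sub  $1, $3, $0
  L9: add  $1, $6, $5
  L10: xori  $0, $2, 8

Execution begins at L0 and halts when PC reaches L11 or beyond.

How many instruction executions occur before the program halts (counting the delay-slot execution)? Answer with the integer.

#0 xor  $1, $2, $4 ; 0/4/15/12/11/12/5
#1 slti  $1, $6, 11 ; 0/1/15/12/11/12/5
#2 beq  $1, $4, L11 ; 0/1/15/12/11/12/5 ; →fallthru
#3 and  $4, $4, $0 ; 0/1/15/12/0/12/5
#4 xor  $1, $6, $5 ; 0/9/15/12/0/12/5
#5 slti  $1, $6, 15 ; 0/1/15/12/0/12/5
#6 bne  $1, $4, L10 ; 0/1/15/12/0/12/5 ; →target
#7 slt  $4, $6, $5 ; 0/1/15/12/1/12/5
#10 xori  $0, $2, 8 ; 0/1/15/12/1/12/5

9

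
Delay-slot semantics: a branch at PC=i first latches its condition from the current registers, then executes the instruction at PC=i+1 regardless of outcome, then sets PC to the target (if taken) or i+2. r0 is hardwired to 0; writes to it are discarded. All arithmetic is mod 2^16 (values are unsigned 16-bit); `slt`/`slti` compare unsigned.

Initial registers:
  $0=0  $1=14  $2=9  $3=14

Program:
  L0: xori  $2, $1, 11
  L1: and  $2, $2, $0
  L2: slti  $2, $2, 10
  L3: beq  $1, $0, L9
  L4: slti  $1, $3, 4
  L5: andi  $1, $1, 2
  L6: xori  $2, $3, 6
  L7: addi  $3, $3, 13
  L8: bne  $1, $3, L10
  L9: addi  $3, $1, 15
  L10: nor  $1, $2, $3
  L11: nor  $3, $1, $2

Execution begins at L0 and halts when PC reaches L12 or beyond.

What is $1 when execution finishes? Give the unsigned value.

65520

#0 xori  $2, $1, 11 ; 0/14/5/14
#1 and  $2, $2, $0 ; 0/14/0/14
#2 slti  $2, $2, 10 ; 0/14/1/14
#3 beq  $1, $0, L9 ; 0/14/1/14 ; →fallthru
#4 slti  $1, $3, 4 ; 0/0/1/14
#5 andi  $1, $1, 2 ; 0/0/1/14
#6 xori  $2, $3, 6 ; 0/0/8/14
#7 addi  $3, $3, 13 ; 0/0/8/27
#8 bne  $1, $3, L10 ; 0/0/8/27 ; →target
#9 addi  $3, $1, 15 ; 0/0/8/15
#10 nor  $1, $2, $3 ; 0/65520/8/15
#11 nor  $3, $1, $2 ; 0/65520/8/7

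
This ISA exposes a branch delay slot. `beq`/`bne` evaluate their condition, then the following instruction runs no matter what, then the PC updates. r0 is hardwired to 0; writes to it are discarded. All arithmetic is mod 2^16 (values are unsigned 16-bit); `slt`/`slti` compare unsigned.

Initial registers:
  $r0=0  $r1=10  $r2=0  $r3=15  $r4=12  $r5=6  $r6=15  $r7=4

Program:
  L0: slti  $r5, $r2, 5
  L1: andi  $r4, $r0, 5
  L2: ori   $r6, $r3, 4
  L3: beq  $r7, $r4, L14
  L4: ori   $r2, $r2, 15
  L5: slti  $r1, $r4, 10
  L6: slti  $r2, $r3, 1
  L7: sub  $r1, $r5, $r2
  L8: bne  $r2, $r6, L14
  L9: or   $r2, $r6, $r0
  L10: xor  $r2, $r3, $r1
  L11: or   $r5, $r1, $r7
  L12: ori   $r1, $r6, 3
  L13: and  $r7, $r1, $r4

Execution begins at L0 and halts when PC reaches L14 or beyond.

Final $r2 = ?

15

PC=0  slti  $r5, $r2, 5      | $r0=0 $r1=10 $r2=0 $r3=15 $r4=12 $r5=1 $r6=15 $r7=4
PC=1  andi  $r4, $r0, 5      | $r0=0 $r1=10 $r2=0 $r3=15 $r4=0 $r5=1 $r6=15 $r7=4
PC=2  ori   $r6, $r3, 4      | $r0=0 $r1=10 $r2=0 $r3=15 $r4=0 $r5=1 $r6=15 $r7=4
PC=3  beq  $r7, $r4, L14     | $r0=0 $r1=10 $r2=0 $r3=15 $r4=0 $r5=1 $r6=15 $r7=4  [not taken]
PC=4  ori   $r2, $r2, 15     | $r0=0 $r1=10 $r2=15 $r3=15 $r4=0 $r5=1 $r6=15 $r7=4
PC=5  slti  $r1, $r4, 10     | $r0=0 $r1=1 $r2=15 $r3=15 $r4=0 $r5=1 $r6=15 $r7=4
PC=6  slti  $r2, $r3, 1      | $r0=0 $r1=1 $r2=0 $r3=15 $r4=0 $r5=1 $r6=15 $r7=4
PC=7  sub  $r1, $r5, $r2     | $r0=0 $r1=1 $r2=0 $r3=15 $r4=0 $r5=1 $r6=15 $r7=4
PC=8  bne  $r2, $r6, L14     | $r0=0 $r1=1 $r2=0 $r3=15 $r4=0 $r5=1 $r6=15 $r7=4  [TAKEN]
PC=9  or   $r2, $r6, $r0     | $r0=0 $r1=1 $r2=15 $r3=15 $r4=0 $r5=1 $r6=15 $r7=4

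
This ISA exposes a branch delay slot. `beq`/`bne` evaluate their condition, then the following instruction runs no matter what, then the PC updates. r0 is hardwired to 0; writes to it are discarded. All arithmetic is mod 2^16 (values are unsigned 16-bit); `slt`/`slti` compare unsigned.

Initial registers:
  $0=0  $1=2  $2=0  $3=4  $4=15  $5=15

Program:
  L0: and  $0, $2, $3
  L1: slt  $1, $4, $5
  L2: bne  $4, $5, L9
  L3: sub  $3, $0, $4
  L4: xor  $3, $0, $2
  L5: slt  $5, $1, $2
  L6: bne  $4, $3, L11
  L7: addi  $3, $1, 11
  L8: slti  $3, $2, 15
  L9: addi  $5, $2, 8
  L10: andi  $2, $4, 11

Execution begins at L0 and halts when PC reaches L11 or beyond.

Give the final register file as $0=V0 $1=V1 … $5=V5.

  step pc=0: and  $0, $2, $3  regs=(0,2,0,4,15,15)
  step pc=1: slt  $1, $4, $5  regs=(0,0,0,4,15,15)
  step pc=2: bne  $4, $5, L9  cond=F  regs=(0,0,0,4,15,15)
  step pc=3: sub  $3, $0, $4  regs=(0,0,0,65521,15,15)
  step pc=4: xor  $3, $0, $2  regs=(0,0,0,0,15,15)
  step pc=5: slt  $5, $1, $2  regs=(0,0,0,0,15,0)
  step pc=6: bne  $4, $3, L11  cond=T  regs=(0,0,0,0,15,0)
  step pc=7: addi  $3, $1, 11  regs=(0,0,0,11,15,0)

$0=0 $1=0 $2=0 $3=11 $4=15 $5=0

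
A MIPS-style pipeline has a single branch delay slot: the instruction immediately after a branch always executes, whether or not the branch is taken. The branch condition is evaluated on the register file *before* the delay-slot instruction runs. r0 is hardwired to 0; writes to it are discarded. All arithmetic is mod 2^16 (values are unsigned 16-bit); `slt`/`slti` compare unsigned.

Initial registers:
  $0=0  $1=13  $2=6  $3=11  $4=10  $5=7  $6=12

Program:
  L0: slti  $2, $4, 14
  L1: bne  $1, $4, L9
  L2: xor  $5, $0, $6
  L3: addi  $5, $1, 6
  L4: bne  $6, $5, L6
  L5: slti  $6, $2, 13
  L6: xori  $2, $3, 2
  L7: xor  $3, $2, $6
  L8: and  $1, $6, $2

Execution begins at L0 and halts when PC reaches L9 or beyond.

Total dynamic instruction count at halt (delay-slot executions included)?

3

#0 slti  $2, $4, 14 ; 0/13/1/11/10/7/12
#1 bne  $1, $4, L9 ; 0/13/1/11/10/7/12 ; →target
#2 xor  $5, $0, $6 ; 0/13/1/11/10/12/12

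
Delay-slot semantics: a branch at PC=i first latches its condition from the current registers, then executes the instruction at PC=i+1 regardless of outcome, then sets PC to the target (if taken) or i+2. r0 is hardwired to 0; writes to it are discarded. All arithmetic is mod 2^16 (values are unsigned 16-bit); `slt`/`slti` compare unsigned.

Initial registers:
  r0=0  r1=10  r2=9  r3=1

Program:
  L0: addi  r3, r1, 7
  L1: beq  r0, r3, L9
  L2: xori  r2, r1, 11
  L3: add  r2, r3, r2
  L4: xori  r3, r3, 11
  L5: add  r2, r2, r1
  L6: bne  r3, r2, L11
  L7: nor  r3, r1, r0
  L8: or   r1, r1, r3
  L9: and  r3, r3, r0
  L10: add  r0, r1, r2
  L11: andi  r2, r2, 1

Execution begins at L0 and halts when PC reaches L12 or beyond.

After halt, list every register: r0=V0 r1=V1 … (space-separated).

r0=0 r1=10 r2=0 r3=65525

[0] addi  r3, r1, 7  →  {r0:0, r1:10, r2:9, r3:17}
[1] beq  r0, r3, L9  →  {r0:0, r1:10, r2:9, r3:17}  ⟨branch fallthrough⟩
[2] xori  r2, r1, 11  →  {r0:0, r1:10, r2:1, r3:17}
[3] add  r2, r3, r2  →  {r0:0, r1:10, r2:18, r3:17}
[4] xori  r3, r3, 11  →  {r0:0, r1:10, r2:18, r3:26}
[5] add  r2, r2, r1  →  {r0:0, r1:10, r2:28, r3:26}
[6] bne  r3, r2, L11  →  {r0:0, r1:10, r2:28, r3:26}  ⟨branch taken⟩
[7] nor  r3, r1, r0  →  {r0:0, r1:10, r2:28, r3:65525}
[11] andi  r2, r2, 1  →  {r0:0, r1:10, r2:0, r3:65525}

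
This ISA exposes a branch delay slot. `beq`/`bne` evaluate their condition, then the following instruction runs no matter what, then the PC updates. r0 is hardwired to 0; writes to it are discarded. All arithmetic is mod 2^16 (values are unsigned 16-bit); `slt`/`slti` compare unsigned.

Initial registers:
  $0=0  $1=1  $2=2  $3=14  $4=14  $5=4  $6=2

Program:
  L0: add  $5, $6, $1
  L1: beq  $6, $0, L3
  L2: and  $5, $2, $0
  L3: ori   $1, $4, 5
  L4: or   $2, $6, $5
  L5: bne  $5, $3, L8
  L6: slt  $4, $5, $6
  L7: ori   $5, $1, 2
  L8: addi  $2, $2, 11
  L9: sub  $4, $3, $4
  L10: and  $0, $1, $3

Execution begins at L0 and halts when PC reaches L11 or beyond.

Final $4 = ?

[0] add  $5, $6, $1  →  {$0:0, $1:1, $2:2, $3:14, $4:14, $5:3, $6:2}
[1] beq  $6, $0, L3  →  {$0:0, $1:1, $2:2, $3:14, $4:14, $5:3, $6:2}  ⟨branch fallthrough⟩
[2] and  $5, $2, $0  →  {$0:0, $1:1, $2:2, $3:14, $4:14, $5:0, $6:2}
[3] ori   $1, $4, 5  →  {$0:0, $1:15, $2:2, $3:14, $4:14, $5:0, $6:2}
[4] or   $2, $6, $5  →  {$0:0, $1:15, $2:2, $3:14, $4:14, $5:0, $6:2}
[5] bne  $5, $3, L8  →  {$0:0, $1:15, $2:2, $3:14, $4:14, $5:0, $6:2}  ⟨branch taken⟩
[6] slt  $4, $5, $6  →  {$0:0, $1:15, $2:2, $3:14, $4:1, $5:0, $6:2}
[8] addi  $2, $2, 11  →  {$0:0, $1:15, $2:13, $3:14, $4:1, $5:0, $6:2}
[9] sub  $4, $3, $4  →  {$0:0, $1:15, $2:13, $3:14, $4:13, $5:0, $6:2}
[10] and  $0, $1, $3  →  {$0:0, $1:15, $2:13, $3:14, $4:13, $5:0, $6:2}

13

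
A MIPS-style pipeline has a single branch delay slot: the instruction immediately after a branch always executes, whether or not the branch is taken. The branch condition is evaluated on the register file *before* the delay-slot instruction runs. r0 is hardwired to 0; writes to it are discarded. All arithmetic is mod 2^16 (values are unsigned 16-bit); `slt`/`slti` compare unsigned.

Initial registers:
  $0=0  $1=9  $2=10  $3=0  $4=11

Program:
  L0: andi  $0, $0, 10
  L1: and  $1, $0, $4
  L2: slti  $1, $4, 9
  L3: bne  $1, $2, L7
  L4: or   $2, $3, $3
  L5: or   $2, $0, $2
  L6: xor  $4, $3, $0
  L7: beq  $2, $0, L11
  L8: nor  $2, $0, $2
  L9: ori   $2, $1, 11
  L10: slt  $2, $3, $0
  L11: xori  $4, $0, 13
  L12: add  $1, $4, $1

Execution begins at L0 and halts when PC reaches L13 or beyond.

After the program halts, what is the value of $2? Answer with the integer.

[0] andi  $0, $0, 10  →  {$0:0, $1:9, $2:10, $3:0, $4:11}
[1] and  $1, $0, $4  →  {$0:0, $1:0, $2:10, $3:0, $4:11}
[2] slti  $1, $4, 9  →  {$0:0, $1:0, $2:10, $3:0, $4:11}
[3] bne  $1, $2, L7  →  {$0:0, $1:0, $2:10, $3:0, $4:11}  ⟨branch taken⟩
[4] or   $2, $3, $3  →  {$0:0, $1:0, $2:0, $3:0, $4:11}
[7] beq  $2, $0, L11  →  {$0:0, $1:0, $2:0, $3:0, $4:11}  ⟨branch taken⟩
[8] nor  $2, $0, $2  →  {$0:0, $1:0, $2:65535, $3:0, $4:11}
[11] xori  $4, $0, 13  →  {$0:0, $1:0, $2:65535, $3:0, $4:13}
[12] add  $1, $4, $1  →  {$0:0, $1:13, $2:65535, $3:0, $4:13}

65535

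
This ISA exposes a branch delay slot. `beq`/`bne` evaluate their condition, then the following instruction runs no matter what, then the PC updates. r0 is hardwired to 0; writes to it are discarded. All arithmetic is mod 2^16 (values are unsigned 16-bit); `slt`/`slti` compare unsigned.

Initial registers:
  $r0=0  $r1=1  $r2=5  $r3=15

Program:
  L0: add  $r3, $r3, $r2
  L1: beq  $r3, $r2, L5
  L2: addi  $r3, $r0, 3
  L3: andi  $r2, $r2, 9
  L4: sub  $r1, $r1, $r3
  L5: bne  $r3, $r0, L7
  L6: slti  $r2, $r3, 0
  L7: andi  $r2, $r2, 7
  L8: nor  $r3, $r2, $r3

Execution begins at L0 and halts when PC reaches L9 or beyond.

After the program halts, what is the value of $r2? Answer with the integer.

#0 add  $r3, $r3, $r2 ; 0/1/5/20
#1 beq  $r3, $r2, L5 ; 0/1/5/20 ; →fallthru
#2 addi  $r3, $r0, 3 ; 0/1/5/3
#3 andi  $r2, $r2, 9 ; 0/1/1/3
#4 sub  $r1, $r1, $r3 ; 0/65534/1/3
#5 bne  $r3, $r0, L7 ; 0/65534/1/3 ; →target
#6 slti  $r2, $r3, 0 ; 0/65534/0/3
#7 andi  $r2, $r2, 7 ; 0/65534/0/3
#8 nor  $r3, $r2, $r3 ; 0/65534/0/65532

0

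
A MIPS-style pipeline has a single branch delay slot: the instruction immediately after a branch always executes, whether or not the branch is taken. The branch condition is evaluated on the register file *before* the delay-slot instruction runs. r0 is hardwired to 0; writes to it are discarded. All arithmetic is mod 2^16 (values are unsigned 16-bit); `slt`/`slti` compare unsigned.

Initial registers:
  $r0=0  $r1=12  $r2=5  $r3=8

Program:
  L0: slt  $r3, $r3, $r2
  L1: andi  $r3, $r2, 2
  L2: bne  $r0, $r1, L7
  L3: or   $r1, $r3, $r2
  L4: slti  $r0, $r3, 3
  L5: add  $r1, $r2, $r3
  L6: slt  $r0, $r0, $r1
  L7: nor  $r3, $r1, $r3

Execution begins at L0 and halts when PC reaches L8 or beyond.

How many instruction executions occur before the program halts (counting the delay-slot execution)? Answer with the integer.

5

  step pc=0: slt  $r3, $r3, $r2  regs=(0,12,5,0)
  step pc=1: andi  $r3, $r2, 2  regs=(0,12,5,0)
  step pc=2: bne  $r0, $r1, L7  cond=T  regs=(0,12,5,0)
  step pc=3: or   $r1, $r3, $r2  regs=(0,5,5,0)
  step pc=7: nor  $r3, $r1, $r3  regs=(0,5,5,65530)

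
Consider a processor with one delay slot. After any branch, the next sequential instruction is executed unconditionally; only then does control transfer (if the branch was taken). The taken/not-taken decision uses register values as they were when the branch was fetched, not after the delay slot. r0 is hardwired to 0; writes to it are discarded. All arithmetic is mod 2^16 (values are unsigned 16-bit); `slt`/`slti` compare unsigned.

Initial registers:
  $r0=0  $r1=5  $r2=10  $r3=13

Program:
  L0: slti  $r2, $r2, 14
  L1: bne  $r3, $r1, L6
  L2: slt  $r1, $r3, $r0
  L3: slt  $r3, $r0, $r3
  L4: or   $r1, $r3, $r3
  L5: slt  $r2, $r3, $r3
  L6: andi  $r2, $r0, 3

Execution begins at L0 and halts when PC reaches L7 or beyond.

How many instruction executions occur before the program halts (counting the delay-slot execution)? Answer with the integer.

4

#0 slti  $r2, $r2, 14 ; 0/5/1/13
#1 bne  $r3, $r1, L6 ; 0/5/1/13 ; →target
#2 slt  $r1, $r3, $r0 ; 0/0/1/13
#6 andi  $r2, $r0, 3 ; 0/0/0/13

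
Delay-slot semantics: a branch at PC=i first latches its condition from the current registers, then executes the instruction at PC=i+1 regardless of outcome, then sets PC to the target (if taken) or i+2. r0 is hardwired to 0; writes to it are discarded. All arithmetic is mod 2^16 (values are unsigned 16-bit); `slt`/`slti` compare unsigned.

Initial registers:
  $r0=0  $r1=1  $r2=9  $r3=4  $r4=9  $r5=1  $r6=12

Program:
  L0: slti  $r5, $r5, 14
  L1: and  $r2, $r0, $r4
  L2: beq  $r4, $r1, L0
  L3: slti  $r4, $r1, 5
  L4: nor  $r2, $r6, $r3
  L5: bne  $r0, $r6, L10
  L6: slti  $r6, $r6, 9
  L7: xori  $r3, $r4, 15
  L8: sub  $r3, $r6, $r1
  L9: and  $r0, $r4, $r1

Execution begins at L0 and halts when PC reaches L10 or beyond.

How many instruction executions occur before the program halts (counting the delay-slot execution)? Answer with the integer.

[0] slti  $r5, $r5, 14  →  {$r0:0, $r1:1, $r2:9, $r3:4, $r4:9, $r5:1, $r6:12}
[1] and  $r2, $r0, $r4  →  {$r0:0, $r1:1, $r2:0, $r3:4, $r4:9, $r5:1, $r6:12}
[2] beq  $r4, $r1, L0  →  {$r0:0, $r1:1, $r2:0, $r3:4, $r4:9, $r5:1, $r6:12}  ⟨branch fallthrough⟩
[3] slti  $r4, $r1, 5  →  {$r0:0, $r1:1, $r2:0, $r3:4, $r4:1, $r5:1, $r6:12}
[4] nor  $r2, $r6, $r3  →  {$r0:0, $r1:1, $r2:65523, $r3:4, $r4:1, $r5:1, $r6:12}
[5] bne  $r0, $r6, L10  →  {$r0:0, $r1:1, $r2:65523, $r3:4, $r4:1, $r5:1, $r6:12}  ⟨branch taken⟩
[6] slti  $r6, $r6, 9  →  {$r0:0, $r1:1, $r2:65523, $r3:4, $r4:1, $r5:1, $r6:0}

7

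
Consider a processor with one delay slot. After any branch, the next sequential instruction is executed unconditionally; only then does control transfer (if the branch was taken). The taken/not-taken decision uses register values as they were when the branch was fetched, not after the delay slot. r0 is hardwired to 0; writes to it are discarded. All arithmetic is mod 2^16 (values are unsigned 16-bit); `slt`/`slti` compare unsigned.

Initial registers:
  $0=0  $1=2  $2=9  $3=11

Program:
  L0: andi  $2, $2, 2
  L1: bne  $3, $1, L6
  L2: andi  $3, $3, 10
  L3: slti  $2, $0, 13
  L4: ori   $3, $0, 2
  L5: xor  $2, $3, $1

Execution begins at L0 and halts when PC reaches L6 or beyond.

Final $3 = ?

10

#0 andi  $2, $2, 2 ; 0/2/0/11
#1 bne  $3, $1, L6 ; 0/2/0/11 ; →target
#2 andi  $3, $3, 10 ; 0/2/0/10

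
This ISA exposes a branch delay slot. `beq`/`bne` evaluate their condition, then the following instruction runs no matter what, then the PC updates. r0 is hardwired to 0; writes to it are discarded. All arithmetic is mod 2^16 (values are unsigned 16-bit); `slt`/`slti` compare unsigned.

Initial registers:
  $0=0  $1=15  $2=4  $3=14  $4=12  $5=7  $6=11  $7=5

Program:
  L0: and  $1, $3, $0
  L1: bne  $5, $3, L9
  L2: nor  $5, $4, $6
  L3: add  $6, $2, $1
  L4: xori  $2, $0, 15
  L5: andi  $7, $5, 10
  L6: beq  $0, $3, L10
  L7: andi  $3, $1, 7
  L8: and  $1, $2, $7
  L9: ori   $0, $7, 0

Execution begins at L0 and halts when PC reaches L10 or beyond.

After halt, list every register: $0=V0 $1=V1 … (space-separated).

[0] and  $1, $3, $0  →  {$0:0, $1:0, $2:4, $3:14, $4:12, $5:7, $6:11, $7:5}
[1] bne  $5, $3, L9  →  {$0:0, $1:0, $2:4, $3:14, $4:12, $5:7, $6:11, $7:5}  ⟨branch taken⟩
[2] nor  $5, $4, $6  →  {$0:0, $1:0, $2:4, $3:14, $4:12, $5:65520, $6:11, $7:5}
[9] ori   $0, $7, 0  →  {$0:0, $1:0, $2:4, $3:14, $4:12, $5:65520, $6:11, $7:5}

$0=0 $1=0 $2=4 $3=14 $4=12 $5=65520 $6=11 $7=5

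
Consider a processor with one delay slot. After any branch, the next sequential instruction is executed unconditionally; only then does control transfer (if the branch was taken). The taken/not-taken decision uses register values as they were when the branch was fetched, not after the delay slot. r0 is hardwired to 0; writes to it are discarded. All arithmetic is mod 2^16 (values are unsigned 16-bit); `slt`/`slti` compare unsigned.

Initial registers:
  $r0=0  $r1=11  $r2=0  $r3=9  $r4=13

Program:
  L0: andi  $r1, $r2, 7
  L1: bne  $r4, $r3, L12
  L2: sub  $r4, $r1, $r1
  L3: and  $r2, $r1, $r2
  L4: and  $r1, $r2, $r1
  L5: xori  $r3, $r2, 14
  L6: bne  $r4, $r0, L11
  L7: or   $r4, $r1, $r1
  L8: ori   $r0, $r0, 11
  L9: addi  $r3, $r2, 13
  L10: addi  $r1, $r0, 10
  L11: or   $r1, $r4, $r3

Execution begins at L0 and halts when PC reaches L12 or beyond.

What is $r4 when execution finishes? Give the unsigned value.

0

  step pc=0: andi  $r1, $r2, 7  regs=(0,0,0,9,13)
  step pc=1: bne  $r4, $r3, L12  cond=T  regs=(0,0,0,9,13)
  step pc=2: sub  $r4, $r1, $r1  regs=(0,0,0,9,0)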